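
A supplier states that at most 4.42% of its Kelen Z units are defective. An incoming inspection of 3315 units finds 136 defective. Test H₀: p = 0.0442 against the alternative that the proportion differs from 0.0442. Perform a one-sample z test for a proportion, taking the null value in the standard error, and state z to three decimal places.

z = -0.889

p̂ = 136/3315 ≈ 0.041026.
Under H₀, SE = √(0.0442·0.9558/3315) = √(1.2744e-05) = 0.003570.
z = (0.041026 − 0.0442)/0.003570 = -0.003174/0.003570 = -0.889.
p-value = 2·P(Z > 0.889) ≈ 0.3739.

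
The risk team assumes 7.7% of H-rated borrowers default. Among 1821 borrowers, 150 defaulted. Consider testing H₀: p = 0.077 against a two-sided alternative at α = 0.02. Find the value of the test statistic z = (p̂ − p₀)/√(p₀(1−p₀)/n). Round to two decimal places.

p̂ = 150/1821 = 0.08237.
Under H₀, SE = √(0.077·0.923/1821) = √(3.90286e-05) = 0.00625.
z = (0.08237 − 0.077)/0.00625 = 0.00537/0.00625 = 0.86.
p-value = 2·P(Z > 0.860) ≈ 0.3898. With α = 0.02, fail to reject H₀.

z = 0.86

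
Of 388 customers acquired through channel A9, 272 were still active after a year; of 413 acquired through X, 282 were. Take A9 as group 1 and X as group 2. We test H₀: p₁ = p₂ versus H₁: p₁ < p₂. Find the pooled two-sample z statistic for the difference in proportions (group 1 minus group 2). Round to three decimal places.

p̂₁ = 272/388 ≈ 0.70103, p̂₂ = 282/413 ≈ 0.68281.
Pooled p̂ = (272+282)/(388+413) = 554/801 = 0.69164.
SE = √(p̂(1−p̂)(1/n₁+1/n₂)) = √(0.69164·0.30836·0.00499863) = √(0.00106609) = 0.03265.
z = (0.70103 − 0.68281)/0.03265 = 0.01822/0.03265 = 0.558.
p-value = P(Z < 0.558) ≈ 0.7116.

z = 0.558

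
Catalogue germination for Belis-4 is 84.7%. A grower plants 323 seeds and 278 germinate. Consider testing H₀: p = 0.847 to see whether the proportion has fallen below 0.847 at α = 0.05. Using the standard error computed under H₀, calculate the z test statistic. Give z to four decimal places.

p̂ = 278/323 = 0.860681.
Under H₀, SE = √(0.847·0.153/323) = √(0.000401211) = 0.020030.
z = (0.860681 − 0.847)/0.020030 = 0.013681/0.020030 = 0.6830.
p-value = P(Z < 0.683) ≈ 0.7527; since p > α = 0.05, fail to reject H₀.

z = 0.6830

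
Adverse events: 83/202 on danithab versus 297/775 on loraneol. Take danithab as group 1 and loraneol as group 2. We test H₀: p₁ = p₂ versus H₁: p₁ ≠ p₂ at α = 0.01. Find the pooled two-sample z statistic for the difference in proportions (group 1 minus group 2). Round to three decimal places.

z = 0.718

p̂₁ = 83/202 ≈ 0.41089, p̂₂ = 297/775 ≈ 0.38323.
Pooled p̂ = (83+297)/(202+775) = 380/977 = 0.38895.
SE = √(0.237667 × 0.00624082) = 0.03851.
z = (0.41089 − 0.38323)/0.03851 = 0.02766/0.03851 = 0.718.
Two-sided p-value ≈ 2·Φ(−0.718) = 0.4725. With α = 0.01, fail to reject H₀.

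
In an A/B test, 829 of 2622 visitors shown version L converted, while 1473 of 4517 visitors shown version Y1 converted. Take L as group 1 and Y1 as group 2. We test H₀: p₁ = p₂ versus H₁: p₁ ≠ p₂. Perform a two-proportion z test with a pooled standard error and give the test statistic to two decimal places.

z = -0.87

p̂₁ = 829/2622 ≈ 0.316171, p̂₂ = 1473/4517 ≈ 0.326101.
Pooled p̂ = (829+1473)/(2622+4517) = 2302/7139 = 0.322454.
SE = √(0.218477 × 0.000602774) = 0.011476.
z = (0.316171 − 0.326101)/0.011476 = -0.009930/0.011476 = -0.87.
Two-sided p-value ≈ 2·Φ(−0.865) = 0.3868.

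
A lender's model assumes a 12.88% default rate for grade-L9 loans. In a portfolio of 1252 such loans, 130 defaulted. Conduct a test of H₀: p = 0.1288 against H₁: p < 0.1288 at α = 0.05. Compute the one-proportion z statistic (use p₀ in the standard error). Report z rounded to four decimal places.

p̂ = 130/1252 = 0.103834.
Under H₀, SE = √(0.1288·0.8712/1252) = √(8.9625e-05) = 0.009467.
z = (0.103834 − 0.1288)/0.009467 = -0.024966/0.009467 = -2.6372.
p-value = P(Z < -2.637) ≈ 0.0042; since p < α = 0.05, reject H₀.

z = -2.6372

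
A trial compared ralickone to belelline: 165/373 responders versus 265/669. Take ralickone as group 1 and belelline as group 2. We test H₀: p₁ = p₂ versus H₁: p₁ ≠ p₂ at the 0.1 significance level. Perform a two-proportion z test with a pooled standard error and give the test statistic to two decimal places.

z = 1.45

p̂₁ = 165/373 ≈ 0.44236, p̂₂ = 265/669 ≈ 0.39611.
Pooled p̂ = (165+265)/(373+669) = 430/1042 = 0.41267.
SE = √(0.242373 × 0.00417573) = 0.03181.
z = (0.44236 − 0.39611)/0.03181 = 0.04625/0.03181 = 1.45.
Two-sided p-value ≈ 2·Φ(−1.454) = 0.1460; since p > α = 0.1, fail to reject H₀.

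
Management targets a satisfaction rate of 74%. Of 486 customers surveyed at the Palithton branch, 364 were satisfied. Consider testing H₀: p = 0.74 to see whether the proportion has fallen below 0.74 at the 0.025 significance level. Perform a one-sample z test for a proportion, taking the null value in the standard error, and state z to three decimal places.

p̂ = 364/486 ≈ 0.74897.
Standard error under H₀: √(0.74×0.26/486) = 0.01990.
z = (0.74897 − 0.74)/0.01990 = 0.00897/0.01990 = 0.451.
p-value = P(Z < 0.451) ≈ 0.6740; since p > α = 0.025, fail to reject H₀.

z = 0.451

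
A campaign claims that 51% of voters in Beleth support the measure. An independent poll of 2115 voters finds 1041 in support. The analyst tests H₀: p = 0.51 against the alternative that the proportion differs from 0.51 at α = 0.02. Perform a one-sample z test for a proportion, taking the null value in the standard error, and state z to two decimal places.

z = -1.64

p̂ = 1041/2115 = 0.49220.
SE = √(p₀(1−p₀)/n) = √(0.2499/2115) = 0.01087.
z = (0.49220 − 0.51)/0.01087 = -0.01780/0.01087 = -1.64.
Two-sided p-value ≈ 2·Φ(−1.638) = 0.1015, so at α = 0.02 we fail to reject H₀.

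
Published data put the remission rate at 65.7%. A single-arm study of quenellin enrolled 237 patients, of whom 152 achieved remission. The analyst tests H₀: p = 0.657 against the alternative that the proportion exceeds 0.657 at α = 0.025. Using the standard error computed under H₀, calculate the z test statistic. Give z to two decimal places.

p̂ = 152/237 ≈ 0.6414.
Under H₀, SE = √(0.657·0.343/237) = √(0.000950848) = 0.0308.
z = (0.6414 − 0.657)/0.0308 = -0.0156/0.0308 = -0.51.
p-value = P(Z > -0.508) ≈ 0.6941, so at α = 0.025 we fail to reject H₀.

z = -0.51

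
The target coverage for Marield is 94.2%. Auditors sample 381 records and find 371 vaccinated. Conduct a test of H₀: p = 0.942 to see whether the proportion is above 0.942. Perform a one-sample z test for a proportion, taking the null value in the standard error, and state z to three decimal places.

z = 2.652

p̂ = 371/381 ≈ 0.973753.
Under H₀, SE = √(0.942·0.058/381) = √(0.000143402) = 0.011975.
z = (0.973753 − 0.942)/0.011975 = 0.031753/0.011975 = 2.652.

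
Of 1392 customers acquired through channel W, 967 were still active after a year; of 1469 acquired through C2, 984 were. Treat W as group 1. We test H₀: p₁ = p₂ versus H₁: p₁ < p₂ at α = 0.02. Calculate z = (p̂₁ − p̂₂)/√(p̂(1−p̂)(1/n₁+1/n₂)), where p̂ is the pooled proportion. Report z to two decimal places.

p̂₁ = 967/1392 ≈ 0.6947, p̂₂ = 984/1469 ≈ 0.6698.
Pooled p̂ = (967+984)/(1392+1469) = 1951/2861 = 0.6819.
SE = √(0.216902 × 0.00139913) = 0.0174.
z = (0.6947 − 0.6698)/0.0174 = 0.0249/0.0174 = 1.43.
p-value = P(Z < 1.426) ≈ 0.9231, so at α = 0.02 we fail to reject H₀.

z = 1.43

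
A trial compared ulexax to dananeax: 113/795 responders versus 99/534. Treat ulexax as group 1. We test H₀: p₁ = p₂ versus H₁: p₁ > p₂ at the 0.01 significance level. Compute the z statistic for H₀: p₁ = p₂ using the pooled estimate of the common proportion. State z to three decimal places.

z = -2.111

p̂₁ = 113/795 ≈ 0.14214, p̂₂ = 99/534 ≈ 0.18539.
Pooled p̂ = (113+99)/(795+534) = 212/1329 = 0.15952.
SE = √(0.134072 × 0.00313052) = 0.02049.
z = (0.14214 − 0.18539)/0.02049 = -0.04325/0.02049 = -2.111.
p-value = P(Z > -2.111) ≈ 0.9826; since p > α = 0.01, fail to reject H₀.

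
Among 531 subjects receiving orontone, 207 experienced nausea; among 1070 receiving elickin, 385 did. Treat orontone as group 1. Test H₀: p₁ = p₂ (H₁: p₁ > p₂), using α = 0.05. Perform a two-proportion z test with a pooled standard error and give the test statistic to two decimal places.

z = 1.17

p̂₁ = 207/531 ≈ 0.3898, p̂₂ = 385/1070 ≈ 0.3598.
Pooled p̂ = (207+385)/(531+1070) = 592/1601 = 0.3698.
SE = √(p̂(1−p̂)(1/n₁+1/n₂)) = √(0.3698·0.6302·0.00281782) = √(0.000656664) = 0.0256.
z = (0.3898 − 0.3598)/0.0256 = 0.0300/0.0256 = 1.17.
p-value = P(Z > 1.171) ≈ 0.1207; since p > α = 0.05, fail to reject H₀.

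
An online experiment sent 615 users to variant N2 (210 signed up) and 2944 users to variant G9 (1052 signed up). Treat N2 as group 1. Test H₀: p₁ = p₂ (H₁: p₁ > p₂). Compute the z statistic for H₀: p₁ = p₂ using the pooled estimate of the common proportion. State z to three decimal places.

p̂₁ = 210/615 = 0.341463, p̂₂ = 1052/2944 = 0.357337.
Pooled p̂ = (210+1052)/(615+2944) = 1262/3559 = 0.354594.
SE = √(0.228857 × 0.00196569) = 0.021210.
z = (0.341463 − 0.357337)/0.021210 = -0.015874/0.021210 = -0.748.

z = -0.748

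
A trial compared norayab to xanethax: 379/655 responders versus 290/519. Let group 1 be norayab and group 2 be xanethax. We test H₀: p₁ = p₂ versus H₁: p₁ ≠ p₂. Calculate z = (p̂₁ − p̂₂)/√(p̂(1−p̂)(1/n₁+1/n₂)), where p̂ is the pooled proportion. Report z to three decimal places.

z = 0.683

p̂₁ = 379/655 ≈ 0.578626, p̂₂ = 290/519 ≈ 0.558767.
Pooled p̂ = (379+290)/(655+519) = 669/1174 = 0.569847.
SE = √(0.245121 × 0.0034535) = 0.029095.
z = (0.578626 − 0.558767)/0.029095 = 0.019859/0.029095 = 0.683.
Two-sided p-value ≈ 2·Φ(−0.683) = 0.4949.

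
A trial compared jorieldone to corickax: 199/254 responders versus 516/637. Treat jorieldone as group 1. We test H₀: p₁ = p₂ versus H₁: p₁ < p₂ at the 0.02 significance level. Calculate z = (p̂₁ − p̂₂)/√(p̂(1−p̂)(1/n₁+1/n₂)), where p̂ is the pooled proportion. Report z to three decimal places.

z = -0.900

p̂₁ = 199/254 = 0.78346, p̂₂ = 516/637 = 0.81005.
Pooled p̂ = (199+516)/(254+637) = 715/891 = 0.80247.
SE = √(0.158512 × 0.00550687) = 0.02954.
z = (0.78346 − 0.81005)/0.02954 = -0.02659/0.02954 = -0.900.
p-value = P(Z < -0.900) ≈ 0.1841, so at α = 0.02 we fail to reject H₀.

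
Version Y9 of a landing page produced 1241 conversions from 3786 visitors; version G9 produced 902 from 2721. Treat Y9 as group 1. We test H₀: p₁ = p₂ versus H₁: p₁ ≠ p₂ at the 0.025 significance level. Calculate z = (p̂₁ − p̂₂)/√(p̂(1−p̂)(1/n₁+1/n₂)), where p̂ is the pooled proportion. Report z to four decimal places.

z = -0.3140

p̂₁ = 1241/3786 = 0.327787, p̂₂ = 902/2721 = 0.331496.
Pooled p̂ = (1241+902)/(3786+2721) = 2143/6507 = 0.329338.
SE = √(p̂(1−p̂)(1/n₁+1/n₂)) = √(0.329338·0.670662·0.000631643) = √(0.000139514) = 0.011812.
z = (0.327787 − 0.331496)/0.011812 = -0.003709/0.011812 = -0.3140.
p-value = 2·P(Z > 0.314) ≈ 0.7535. With α = 0.025, fail to reject H₀.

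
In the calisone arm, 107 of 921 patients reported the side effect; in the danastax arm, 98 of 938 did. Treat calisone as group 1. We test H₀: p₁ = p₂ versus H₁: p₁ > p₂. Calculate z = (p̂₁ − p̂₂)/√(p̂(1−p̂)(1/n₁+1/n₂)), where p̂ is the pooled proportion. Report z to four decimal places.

p̂₁ = 107/921 = 0.116178, p̂₂ = 98/938 = 0.104478.
Pooled p̂ = (107+98)/(921+938) = 205/1859 = 0.110274.
SE = √(p̂(1−p̂)(1/n₁+1/n₂)) = √(0.110274·0.889726·0.00215187) = √(0.000211129) = 0.014530.
z = (0.116178 − 0.104478)/0.014530 = 0.011700/0.014530 = 0.8052.
p-value = P(Z > 0.805) ≈ 0.2103.

z = 0.8052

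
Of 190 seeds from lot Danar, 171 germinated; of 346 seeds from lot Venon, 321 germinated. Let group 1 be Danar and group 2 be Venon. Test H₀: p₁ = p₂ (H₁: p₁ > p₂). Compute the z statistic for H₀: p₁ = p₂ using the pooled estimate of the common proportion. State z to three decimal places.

z = -1.119

p̂₁ = 171/190 = 0.90000, p̂₂ = 321/346 = 0.92775.
Pooled p̂ = (171+321)/(190+346) = 492/536 = 0.91791.
SE = √(p̂(1−p̂)(1/n₁+1/n₂)) = √(0.91791·0.08209·0.00815333) = √(0.000614361) = 0.02479.
z = (0.90000 − 0.92775)/0.02479 = -0.02775/0.02479 = -1.119.
p-value = P(Z > -1.119) ≈ 0.8685.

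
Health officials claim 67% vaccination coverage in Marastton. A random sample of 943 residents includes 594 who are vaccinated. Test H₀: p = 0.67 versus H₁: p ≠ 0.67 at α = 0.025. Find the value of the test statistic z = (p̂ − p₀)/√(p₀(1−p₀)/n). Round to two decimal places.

z = -2.62

p̂ = 594/943 ≈ 0.6299.
Standard error under H₀: √(0.67×0.33/943) = 0.0153.
z = (0.6299 − 0.67)/0.0153 = -0.0401/0.0153 = -2.62.
Two-sided p-value ≈ 2·Φ(−2.619) = 0.0088, so at α = 0.025 we reject H₀.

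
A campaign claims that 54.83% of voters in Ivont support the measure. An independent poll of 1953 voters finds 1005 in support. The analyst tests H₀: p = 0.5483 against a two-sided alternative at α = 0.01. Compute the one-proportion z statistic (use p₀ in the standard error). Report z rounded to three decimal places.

z = -2.993

p̂ = 1005/1953 = 0.514593.
Under H₀, SE = √(0.5483·0.4517/1953) = √(0.000126814) = 0.011261.
z = (0.514593 − 0.5483)/0.011261 = -0.033707/0.011261 = -2.993.
p-value = 2·P(Z > 2.993) ≈ 0.0028; since p < α = 0.01, reject H₀.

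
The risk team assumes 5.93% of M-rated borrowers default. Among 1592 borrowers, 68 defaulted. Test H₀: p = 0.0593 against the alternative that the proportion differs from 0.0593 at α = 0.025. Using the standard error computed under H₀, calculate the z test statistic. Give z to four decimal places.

z = -2.8020

p̂ = 68/1592 ≈ 0.0427136.
Under H₀, SE = √(0.0593·0.9407/1592) = √(3.50399e-05) = 0.0059195.
z = (0.0427136 − 0.0593)/0.0059195 = -0.0165864/0.0059195 = -2.8020.
p-value = 2·P(Z > 2.802) ≈ 0.0051, so at α = 0.025 we reject H₀.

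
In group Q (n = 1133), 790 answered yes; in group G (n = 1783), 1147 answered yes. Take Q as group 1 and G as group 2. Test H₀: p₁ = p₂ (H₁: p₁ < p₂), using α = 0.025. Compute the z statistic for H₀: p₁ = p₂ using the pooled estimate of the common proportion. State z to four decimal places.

z = 3.0078

p̂₁ = 790/1133 = 0.697264, p̂₂ = 1147/1783 = 0.643298.
Pooled p̂ = (790+1147)/(1133+1783) = 1937/2916 = 0.664266.
SE = √(0.223017 × 0.00144347) = 0.017942.
z = (0.697264 − 0.643298)/0.017942 = 0.053966/0.017942 = 3.0078.
p-value = P(Z < 3.008) ≈ 0.9987. With α = 0.025, fail to reject H₀.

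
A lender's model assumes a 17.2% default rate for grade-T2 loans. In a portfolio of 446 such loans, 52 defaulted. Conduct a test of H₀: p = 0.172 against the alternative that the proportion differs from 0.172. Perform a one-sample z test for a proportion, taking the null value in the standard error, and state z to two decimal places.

p̂ = 52/446 ≈ 0.11659.
SE = √(p₀(1−p₀)/n) = √(0.14242/446) = 0.01787.
z = (0.11659 − 0.172)/0.01787 = -0.05541/0.01787 = -3.10.
p-value = 2·P(Z > 3.101) ≈ 0.0019.

z = -3.10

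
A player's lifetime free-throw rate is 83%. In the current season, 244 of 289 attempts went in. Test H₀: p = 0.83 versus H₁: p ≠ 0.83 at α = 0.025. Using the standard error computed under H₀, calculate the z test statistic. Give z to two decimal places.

p̂ = 244/289 = 0.8443.
SE = √(p₀(1−p₀)/n) = √(0.1411/289) = 0.0221.
z = (0.8443 − 0.83)/0.0221 = 0.0143/0.0221 = 0.65.
p-value = 2·P(Z > 0.647) ≈ 0.5178. With α = 0.025, fail to reject H₀.

z = 0.65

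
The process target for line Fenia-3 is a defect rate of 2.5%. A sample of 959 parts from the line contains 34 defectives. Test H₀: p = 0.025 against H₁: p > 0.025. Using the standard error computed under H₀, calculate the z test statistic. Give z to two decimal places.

p̂ = 34/959 = 0.03545.
SE = √(p₀(1−p₀)/n) = √(0.024375/959) = 0.00504.
z = (0.03545 − 0.025)/0.00504 = 0.01045/0.00504 = 2.07.

z = 2.07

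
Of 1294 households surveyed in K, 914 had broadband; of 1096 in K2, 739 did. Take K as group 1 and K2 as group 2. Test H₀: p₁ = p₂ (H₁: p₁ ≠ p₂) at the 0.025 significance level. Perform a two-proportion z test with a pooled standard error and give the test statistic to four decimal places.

p̂₁ = 914/1294 ≈ 0.7063369, p̂₂ = 739/1096 ≈ 0.6742701.
Pooled p̂ = (914+739)/(1294+1096) = 1653/2390 = 0.6916318.
SE = √(0.213277 × 0.00168521) = 0.0189583.
z = (0.7063369 − 0.6742701)/0.0189583 = 0.0320668/0.0189583 = 1.6914.
Two-sided p-value ≈ 2·Φ(−1.691) = 0.0908; since p > α = 0.025, fail to reject H₀.

z = 1.6914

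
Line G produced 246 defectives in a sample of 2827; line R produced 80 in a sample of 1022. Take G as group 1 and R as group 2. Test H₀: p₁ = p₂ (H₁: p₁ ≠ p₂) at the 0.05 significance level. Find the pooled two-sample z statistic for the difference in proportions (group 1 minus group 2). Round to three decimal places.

z = 0.860

p̂₁ = 246/2827 ≈ 0.08702, p̂₂ = 80/1022 ≈ 0.07828.
Pooled p̂ = (246+80)/(2827+1022) = 326/3849 = 0.08470.
SE = √(0.0775237 × 0.00133221) = 0.01016.
z = (0.08702 − 0.07828)/0.01016 = 0.00874/0.01016 = 0.860.
Two-sided p-value ≈ 2·Φ(−0.860) = 0.3898; since p > α = 0.05, fail to reject H₀.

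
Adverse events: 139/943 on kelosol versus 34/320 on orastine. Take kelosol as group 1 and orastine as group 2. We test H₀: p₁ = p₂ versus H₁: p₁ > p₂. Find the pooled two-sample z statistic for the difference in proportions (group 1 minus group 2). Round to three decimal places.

p̂₁ = 139/943 = 0.14740, p̂₂ = 34/320 = 0.10625.
Pooled p̂ = (139+34)/(943+320) = 173/1263 = 0.13698.
SE = √(p̂(1−p̂)(1/n₁+1/n₂)) = √(0.13698·0.86302·0.00418545) = √(0.000494775) = 0.02224.
z = (0.14740 − 0.10625)/0.02224 = 0.04115/0.02224 = 1.850.

z = 1.850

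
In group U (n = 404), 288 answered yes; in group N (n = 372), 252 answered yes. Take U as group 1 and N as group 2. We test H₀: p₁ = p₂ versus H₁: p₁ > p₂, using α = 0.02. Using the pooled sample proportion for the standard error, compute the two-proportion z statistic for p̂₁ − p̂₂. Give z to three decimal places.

p̂₁ = 288/404 = 0.71287, p̂₂ = 252/372 = 0.67742.
Pooled p̂ = (288+252)/(404+372) = 540/776 = 0.69588.
SE = √(p̂(1−p̂)(1/n₁+1/n₂)) = √(0.69588·0.30412·0.00516342) = √(0.00109275) = 0.03306.
z = (0.71287 − 0.67742)/0.03306 = 0.03545/0.03306 = 1.072.
p-value = P(Z > 1.072) ≈ 0.1418, so at α = 0.02 we fail to reject H₀.

z = 1.072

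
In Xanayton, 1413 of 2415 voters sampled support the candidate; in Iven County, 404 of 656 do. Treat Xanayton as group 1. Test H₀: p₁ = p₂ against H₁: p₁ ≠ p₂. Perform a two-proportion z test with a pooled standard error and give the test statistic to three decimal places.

z = -1.421

p̂₁ = 1413/2415 = 0.58509, p̂₂ = 404/656 = 0.61585.
Pooled p̂ = (1413+404)/(2415+656) = 1817/3071 = 0.59166.
SE = √(p̂(1−p̂)(1/n₁+1/n₂)) = √(0.59166·0.40834·0.00193847) = √(0.00046833) = 0.02164.
z = (0.58509 − 0.61585)/0.02164 = -0.03076/0.02164 = -1.421.
p-value = 2·P(Z > 1.421) ≈ 0.1552.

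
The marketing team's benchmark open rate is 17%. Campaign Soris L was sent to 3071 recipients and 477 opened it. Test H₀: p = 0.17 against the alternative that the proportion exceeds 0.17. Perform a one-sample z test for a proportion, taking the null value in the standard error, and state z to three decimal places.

p̂ = 477/3071 ≈ 0.15532.
Under H₀, SE = √(0.17·0.83/3071) = √(4.59459e-05) = 0.00678.
z = (0.15532 − 0.17)/0.00678 = -0.01468/0.00678 = -2.165.

z = -2.165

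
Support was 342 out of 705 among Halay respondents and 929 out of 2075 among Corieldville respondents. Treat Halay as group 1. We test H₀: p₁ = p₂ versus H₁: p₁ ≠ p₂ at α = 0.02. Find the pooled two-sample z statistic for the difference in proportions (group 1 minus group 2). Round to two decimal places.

z = 1.72

p̂₁ = 342/705 = 0.4851, p̂₂ = 929/2075 = 0.4477.
Pooled p̂ = (342+929)/(705+2075) = 1271/2780 = 0.4572.
SE = √(0.248168 × 0.00190037) = 0.0217.
z = (0.4851 − 0.4477)/0.0217 = 0.0374/0.0217 = 1.72.
p-value = 2·P(Z > 1.722) ≈ 0.0851. With α = 0.02, fail to reject H₀.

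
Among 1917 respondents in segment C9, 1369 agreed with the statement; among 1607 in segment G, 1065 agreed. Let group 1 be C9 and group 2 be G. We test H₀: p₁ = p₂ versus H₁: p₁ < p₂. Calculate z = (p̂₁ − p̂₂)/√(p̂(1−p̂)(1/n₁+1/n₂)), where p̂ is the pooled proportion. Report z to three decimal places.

z = 3.289

p̂₁ = 1369/1917 ≈ 0.71414, p̂₂ = 1065/1607 ≈ 0.66273.
Pooled p̂ = (1369+1065)/(1917+1607) = 2434/3524 = 0.69069.
SE = √(p̂(1−p̂)(1/n₁+1/n₂)) = √(0.69069·0.30931·0.00114393) = √(0.000244384) = 0.01563.
z = (0.71414 − 0.66273)/0.01563 = 0.05141/0.01563 = 3.289.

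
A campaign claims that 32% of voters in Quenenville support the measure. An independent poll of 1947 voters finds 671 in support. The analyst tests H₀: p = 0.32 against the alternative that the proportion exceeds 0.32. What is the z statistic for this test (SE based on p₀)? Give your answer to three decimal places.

p̂ = 671/1947 ≈ 0.34463.
SE = √(p₀(1−p₀)/n) = √(0.2176/1947) = 0.01057.
z = (0.34463 − 0.32)/0.01057 = 0.02463/0.01057 = 2.330.
p-value = P(Z > 2.330) ≈ 0.0099.

z = 2.330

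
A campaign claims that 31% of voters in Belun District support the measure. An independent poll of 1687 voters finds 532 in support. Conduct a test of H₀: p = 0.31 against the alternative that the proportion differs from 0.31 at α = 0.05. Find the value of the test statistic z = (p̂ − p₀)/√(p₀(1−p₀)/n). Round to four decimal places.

p̂ = 532/1687 = 0.315353.
Under H₀, SE = √(0.31·0.69/1687) = √(0.000126793) = 0.011260.
z = (0.315353 − 0.31)/0.011260 = 0.005353/0.011260 = 0.4754.
Two-sided p-value ≈ 2·Φ(−0.475) = 0.6345. With α = 0.05, fail to reject H₀.

z = 0.4754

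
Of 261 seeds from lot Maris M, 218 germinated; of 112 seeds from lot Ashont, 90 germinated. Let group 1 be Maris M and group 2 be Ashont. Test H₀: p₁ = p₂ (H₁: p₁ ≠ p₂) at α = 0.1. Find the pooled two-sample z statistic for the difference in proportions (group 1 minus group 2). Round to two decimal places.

z = 0.74

p̂₁ = 218/261 = 0.8352, p̂₂ = 90/112 = 0.8036.
Pooled p̂ = (218+90)/(261+112) = 308/373 = 0.8257.
SE = √(p̂(1−p̂)(1/n₁+1/n₂)) = √(0.8257·0.1743·0.01276) = √(0.0018361) = 0.0428.
z = (0.8352 − 0.8036)/0.0428 = 0.0316/0.0428 = 0.74.
Two-sided p-value ≈ 2·Φ(−0.739) = 0.4597, so at α = 0.1 we fail to reject H₀.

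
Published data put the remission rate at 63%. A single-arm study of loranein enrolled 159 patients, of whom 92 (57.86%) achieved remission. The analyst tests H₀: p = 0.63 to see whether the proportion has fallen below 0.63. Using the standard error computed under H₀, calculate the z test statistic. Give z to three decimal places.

p̂ = 92/159 ≈ 0.57862.
Under H₀, SE = √(0.63·0.37/159) = √(0.00146604) = 0.03829.
z = (0.57862 − 0.63)/0.03829 = -0.05138/0.03829 = -1.342.

z = -1.342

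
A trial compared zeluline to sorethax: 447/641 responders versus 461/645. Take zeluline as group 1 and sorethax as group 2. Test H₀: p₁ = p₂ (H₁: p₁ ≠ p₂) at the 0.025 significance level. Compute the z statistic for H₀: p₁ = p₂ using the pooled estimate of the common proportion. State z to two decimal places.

z = -0.68

p̂₁ = 447/641 ≈ 0.69735, p̂₂ = 461/645 ≈ 0.71473.
Pooled p̂ = (447+461)/(641+645) = 908/1286 = 0.70607.
SE = √(p̂(1−p̂)(1/n₁+1/n₂)) = √(0.70607·0.29393·0.00311045) = √(0.000645534) = 0.02541.
z = (0.69735 − 0.71473)/0.02541 = -0.01738/0.02541 = -0.68.
Two-sided p-value ≈ 2·Φ(−0.684) = 0.4939, so at α = 0.025 we fail to reject H₀.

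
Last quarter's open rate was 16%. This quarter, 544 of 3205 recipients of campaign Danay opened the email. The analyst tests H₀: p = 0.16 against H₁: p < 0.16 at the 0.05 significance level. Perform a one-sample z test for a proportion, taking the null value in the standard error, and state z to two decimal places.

p̂ = 544/3205 ≈ 0.16973.
Standard error under H₀: √(0.16×0.84/3205) = 0.00648.
z = (0.16973 − 0.16)/0.00648 = 0.00973/0.00648 = 1.50.
p-value = P(Z < 1.503) ≈ 0.9336; since p > α = 0.05, fail to reject H₀.

z = 1.50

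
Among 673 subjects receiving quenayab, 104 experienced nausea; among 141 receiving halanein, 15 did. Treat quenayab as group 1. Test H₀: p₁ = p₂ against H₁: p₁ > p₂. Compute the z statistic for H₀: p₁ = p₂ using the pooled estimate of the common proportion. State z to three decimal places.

z = 1.471

p̂₁ = 104/673 ≈ 0.154532, p̂₂ = 15/141 ≈ 0.106383.
Pooled p̂ = (104+15)/(673+141) = 119/814 = 0.146192.
SE = √(0.12482 × 0.00857808) = 0.032722.
z = (0.154532 − 0.106383)/0.032722 = 0.048149/0.032722 = 1.471.
p-value = P(Z > 1.471) ≈ 0.0706.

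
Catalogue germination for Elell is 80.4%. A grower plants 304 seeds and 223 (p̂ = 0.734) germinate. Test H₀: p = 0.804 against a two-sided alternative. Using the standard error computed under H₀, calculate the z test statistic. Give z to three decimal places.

z = -3.094

p̂ = 223/304 ≈ 0.73355.
Under H₀, SE = √(0.804·0.196/304) = √(0.000518368) = 0.02277.
z = (0.73355 − 0.804)/0.02277 = -0.07045/0.02277 = -3.094.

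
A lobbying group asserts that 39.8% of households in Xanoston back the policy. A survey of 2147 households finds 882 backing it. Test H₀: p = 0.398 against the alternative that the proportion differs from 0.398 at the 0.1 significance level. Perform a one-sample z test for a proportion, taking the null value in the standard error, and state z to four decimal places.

p̂ = 882/2147 ≈ 0.410806.
Standard error under H₀: √(0.398×0.602/2147) = 0.010564.
z = (0.410806 − 0.398)/0.010564 = 0.012806/0.010564 = 1.2122.
Two-sided p-value ≈ 2·Φ(−1.212) = 0.2254. With α = 0.1, fail to reject H₀.

z = 1.2122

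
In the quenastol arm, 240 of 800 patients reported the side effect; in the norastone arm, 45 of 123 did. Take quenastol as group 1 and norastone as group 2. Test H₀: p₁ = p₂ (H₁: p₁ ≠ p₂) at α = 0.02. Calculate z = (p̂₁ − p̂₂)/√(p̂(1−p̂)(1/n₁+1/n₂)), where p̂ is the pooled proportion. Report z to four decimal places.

p̂₁ = 240/800 ≈ 0.300000, p̂₂ = 45/123 ≈ 0.365854.
Pooled p̂ = (240+45)/(800+123) = 285/923 = 0.308776.
SE = √(0.213433 × 0.00938008) = 0.044744.
z = (0.300000 − 0.365854)/0.044744 = -0.065854/0.044744 = -1.4718.
Two-sided p-value ≈ 2·Φ(−1.472) = 0.1411; since p > α = 0.02, fail to reject H₀.

z = -1.4718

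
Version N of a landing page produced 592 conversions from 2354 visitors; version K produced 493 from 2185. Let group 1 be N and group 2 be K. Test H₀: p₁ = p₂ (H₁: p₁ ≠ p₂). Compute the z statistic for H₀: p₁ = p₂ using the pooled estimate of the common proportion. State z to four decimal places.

p̂₁ = 592/2354 ≈ 0.251487, p̂₂ = 493/2185 ≈ 0.225629.
Pooled p̂ = (592+493)/(2354+2185) = 1085/4539 = 0.239039.
SE = √(p̂(1−p̂)(1/n₁+1/n₂)) = √(0.239039·0.760961·0.000882475) = √(0.000160522) = 0.012670.
z = (0.251487 − 0.225629)/0.012670 = 0.025858/0.012670 = 2.0409.
p-value = 2·P(Z > 2.041) ≈ 0.0413.

z = 2.0409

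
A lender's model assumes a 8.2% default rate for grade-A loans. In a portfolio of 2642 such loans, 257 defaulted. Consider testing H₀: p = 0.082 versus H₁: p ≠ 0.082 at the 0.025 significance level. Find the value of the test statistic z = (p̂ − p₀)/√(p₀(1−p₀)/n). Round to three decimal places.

p̂ = 257/2642 = 0.097275.
Under H₀, SE = √(0.082·0.918/2642) = √(2.84921e-05) = 0.005338.
z = (0.097275 − 0.082)/0.005338 = 0.015275/0.005338 = 2.862.
p-value = 2·P(Z > 2.862) ≈ 0.0042; since p < α = 0.025, reject H₀.

z = 2.862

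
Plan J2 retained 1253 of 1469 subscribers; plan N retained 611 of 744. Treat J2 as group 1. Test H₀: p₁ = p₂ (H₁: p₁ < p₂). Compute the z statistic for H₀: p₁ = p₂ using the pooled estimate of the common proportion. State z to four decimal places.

p̂₁ = 1253/1469 ≈ 0.852961, p̂₂ = 611/744 ≈ 0.821237.
Pooled p̂ = (1253+611)/(1469+744) = 1864/2213 = 0.842296.
SE = √(p̂(1−p̂)(1/n₁+1/n₂)) = √(0.842296·0.157704·0.00202482) = √(0.000268965) = 0.016400.
z = (0.852961 − 0.821237)/0.016400 = 0.031724/0.016400 = 1.9344.
p-value = P(Z < 1.934) ≈ 0.9735.

z = 1.9344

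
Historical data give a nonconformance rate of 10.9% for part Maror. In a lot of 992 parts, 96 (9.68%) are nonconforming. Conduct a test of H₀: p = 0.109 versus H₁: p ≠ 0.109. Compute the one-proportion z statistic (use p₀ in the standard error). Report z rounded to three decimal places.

z = -1.236

p̂ = 96/992 = 0.096774.
SE = √(p₀(1−p₀)/n) = √(0.097119/992) = 0.009895.
z = (0.096774 − 0.109)/0.009895 = -0.012226/0.009895 = -1.236.
p-value = 2·P(Z > 1.236) ≈ 0.2166.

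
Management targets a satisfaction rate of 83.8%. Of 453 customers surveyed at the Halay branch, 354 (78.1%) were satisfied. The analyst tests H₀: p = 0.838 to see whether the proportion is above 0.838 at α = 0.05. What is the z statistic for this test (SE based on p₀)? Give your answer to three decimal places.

z = -3.266

p̂ = 354/453 = 0.78146.
Under H₀, SE = √(0.838·0.162/453) = √(0.000299682) = 0.01731.
z = (0.78146 − 0.838)/0.01731 = -0.05654/0.01731 = -3.266.
p-value = P(Z > -3.266) ≈ 0.9995; since p > α = 0.05, fail to reject H₀.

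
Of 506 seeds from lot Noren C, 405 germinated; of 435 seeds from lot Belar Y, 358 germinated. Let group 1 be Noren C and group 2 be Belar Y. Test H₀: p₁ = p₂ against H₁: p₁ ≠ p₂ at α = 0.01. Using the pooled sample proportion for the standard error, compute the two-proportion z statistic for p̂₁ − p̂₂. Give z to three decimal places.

z = -0.882

p̂₁ = 405/506 = 0.80040, p̂₂ = 358/435 = 0.82299.
Pooled p̂ = (405+358)/(506+435) = 763/941 = 0.81084.
SE = √(p̂(1−p̂)(1/n₁+1/n₂)) = √(0.81084·0.18916·0.00427514) = √(0.000655715) = 0.02561.
z = (0.80040 − 0.82299)/0.02561 = -0.02259/0.02561 = -0.882.
p-value = 2·P(Z > 0.882) ≈ 0.3776, so at α = 0.01 we fail to reject H₀.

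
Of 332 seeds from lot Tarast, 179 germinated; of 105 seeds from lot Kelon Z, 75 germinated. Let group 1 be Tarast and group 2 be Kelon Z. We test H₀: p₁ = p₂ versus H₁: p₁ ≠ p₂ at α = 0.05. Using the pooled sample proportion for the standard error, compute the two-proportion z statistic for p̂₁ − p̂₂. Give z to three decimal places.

z = -3.170

p̂₁ = 179/332 = 0.53916, p̂₂ = 75/105 = 0.71429.
Pooled p̂ = (179+75)/(332+105) = 254/437 = 0.58124.
SE = √(0.243401 × 0.0125359) = 0.05524.
z = (0.53916 − 0.71429)/0.05524 = -0.17513/0.05524 = -3.170.
Two-sided p-value ≈ 2·Φ(−3.170) = 0.0015. With α = 0.05, reject H₀.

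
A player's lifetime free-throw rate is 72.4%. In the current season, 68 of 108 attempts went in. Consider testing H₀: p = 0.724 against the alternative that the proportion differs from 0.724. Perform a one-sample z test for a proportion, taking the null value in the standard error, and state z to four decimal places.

z = -2.1939

p̂ = 68/108 = 0.629630.
SE = √(p₀(1−p₀)/n) = √(0.19982/108) = 0.043014.
z = (0.629630 − 0.724)/0.043014 = -0.094370/0.043014 = -2.1939.
p-value = 2·P(Z > 2.194) ≈ 0.0282.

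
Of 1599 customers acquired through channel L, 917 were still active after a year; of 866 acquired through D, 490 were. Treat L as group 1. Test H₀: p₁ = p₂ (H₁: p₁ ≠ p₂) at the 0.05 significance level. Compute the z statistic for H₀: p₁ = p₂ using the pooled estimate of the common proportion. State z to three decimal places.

z = 0.367

p̂₁ = 917/1599 = 0.57348, p̂₂ = 490/866 = 0.56582.
Pooled p̂ = (917+490)/(1599+866) = 1407/2465 = 0.57079.
SE = √(p̂(1−p̂)(1/n₁+1/n₂)) = √(0.57079·0.42921·0.00178013) = √(0.00043611) = 0.02088.
z = (0.57348 − 0.56582)/0.02088 = 0.00766/0.02088 = 0.367.
p-value = 2·P(Z > 0.367) ≈ 0.7136; since p > α = 0.05, fail to reject H₀.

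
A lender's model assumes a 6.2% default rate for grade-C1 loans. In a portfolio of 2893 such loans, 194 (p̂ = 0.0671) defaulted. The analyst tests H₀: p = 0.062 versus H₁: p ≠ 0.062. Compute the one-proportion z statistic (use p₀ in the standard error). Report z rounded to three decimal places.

p̂ = 194/2893 ≈ 0.067058.
SE = √(p₀(1−p₀)/n) = √(0.058156/2893) = 0.004484.
z = (0.067058 − 0.062)/0.004484 = 0.005058/0.004484 = 1.128.
p-value = 2·P(Z > 1.128) ≈ 0.2592.

z = 1.128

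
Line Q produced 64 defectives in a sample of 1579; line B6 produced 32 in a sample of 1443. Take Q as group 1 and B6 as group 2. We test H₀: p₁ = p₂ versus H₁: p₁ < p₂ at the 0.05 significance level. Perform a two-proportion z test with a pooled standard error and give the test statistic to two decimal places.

p̂₁ = 64/1579 ≈ 0.04053, p̂₂ = 32/1443 ≈ 0.02218.
Pooled p̂ = (64+32)/(1579+1443) = 96/3022 = 0.03177.
SE = √(0.0307579 × 0.00132631) = 0.00639.
z = (0.04053 − 0.02218)/0.00639 = 0.01835/0.00639 = 2.87.
p-value = P(Z < 2.874) ≈ 0.9980, so at α = 0.05 we fail to reject H₀.

z = 2.87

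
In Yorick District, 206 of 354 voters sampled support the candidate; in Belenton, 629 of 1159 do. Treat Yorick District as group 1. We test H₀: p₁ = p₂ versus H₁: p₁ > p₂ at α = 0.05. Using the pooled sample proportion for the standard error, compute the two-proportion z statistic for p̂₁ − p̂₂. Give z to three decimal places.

p̂₁ = 206/354 = 0.58192, p̂₂ = 629/1159 = 0.54271.
Pooled p̂ = (206+629)/(354+1159) = 835/1513 = 0.55188.
SE = √(0.247308 × 0.00368767) = 0.03020.
z = (0.58192 − 0.54271)/0.03020 = 0.03921/0.03020 = 1.298.
p-value = P(Z > 1.298) ≈ 0.0971. With α = 0.05, fail to reject H₀.

z = 1.298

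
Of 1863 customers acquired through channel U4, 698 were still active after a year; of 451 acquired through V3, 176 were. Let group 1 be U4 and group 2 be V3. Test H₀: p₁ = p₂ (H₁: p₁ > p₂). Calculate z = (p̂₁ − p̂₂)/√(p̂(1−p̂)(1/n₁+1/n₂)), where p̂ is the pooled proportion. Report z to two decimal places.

z = -0.61

p̂₁ = 698/1863 ≈ 0.3747, p̂₂ = 176/451 ≈ 0.3902.
Pooled p̂ = (698+176)/(1863+451) = 874/2314 = 0.3777.
SE = √(0.235043 × 0.00275406) = 0.0254.
z = (0.3747 − 0.3902)/0.0254 = -0.0155/0.0254 = -0.61.
p-value = P(Z > -0.612) ≈ 0.7298.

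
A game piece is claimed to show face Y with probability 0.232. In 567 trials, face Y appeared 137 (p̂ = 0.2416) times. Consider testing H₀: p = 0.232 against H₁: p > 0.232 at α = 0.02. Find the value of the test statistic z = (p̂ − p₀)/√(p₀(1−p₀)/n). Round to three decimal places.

z = 0.543

p̂ = 137/567 ≈ 0.24162.
SE = √(p₀(1−p₀)/n) = √(0.17818/567) = 0.01773.
z = (0.24162 − 0.232)/0.01773 = 0.00962/0.01773 = 0.543.
p-value = P(Z > 0.543) ≈ 0.2936. With α = 0.02, fail to reject H₀.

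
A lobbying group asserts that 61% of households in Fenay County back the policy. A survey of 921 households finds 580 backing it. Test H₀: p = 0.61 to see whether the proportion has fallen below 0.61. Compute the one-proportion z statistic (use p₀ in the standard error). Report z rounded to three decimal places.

z = 1.229

p̂ = 580/921 = 0.62975.
Under H₀, SE = √(0.61·0.39/921) = √(0.000258306) = 0.01607.
z = (0.62975 − 0.61)/0.01607 = 0.01975/0.01607 = 1.229.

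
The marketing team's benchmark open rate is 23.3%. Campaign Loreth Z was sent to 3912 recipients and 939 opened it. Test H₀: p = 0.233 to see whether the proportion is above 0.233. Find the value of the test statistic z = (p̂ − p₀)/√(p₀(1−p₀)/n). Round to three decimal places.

z = 1.040

p̂ = 939/3912 = 0.24003.
Under H₀, SE = √(0.233·0.767/3912) = √(4.56828e-05) = 0.00676.
z = (0.24003 − 0.233)/0.00676 = 0.00703/0.00676 = 1.040.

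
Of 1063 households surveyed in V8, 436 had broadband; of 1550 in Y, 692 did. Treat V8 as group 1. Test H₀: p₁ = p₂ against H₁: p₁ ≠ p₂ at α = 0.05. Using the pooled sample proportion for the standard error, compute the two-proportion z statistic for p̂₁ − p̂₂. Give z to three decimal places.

p̂₁ = 436/1063 ≈ 0.41016, p̂₂ = 692/1550 ≈ 0.44645.
Pooled p̂ = (436+692)/(1063+1550) = 1128/2613 = 0.43169.
SE = √(p̂(1−p̂)(1/n₁+1/n₂)) = √(0.43169·0.56831·0.0015859) = √(0.000389073) = 0.01972.
z = (0.41016 − 0.44645)/0.01972 = -0.03629/0.01972 = -1.840.
p-value = 2·P(Z > 1.840) ≈ 0.0658; since p > α = 0.05, fail to reject H₀.

z = -1.840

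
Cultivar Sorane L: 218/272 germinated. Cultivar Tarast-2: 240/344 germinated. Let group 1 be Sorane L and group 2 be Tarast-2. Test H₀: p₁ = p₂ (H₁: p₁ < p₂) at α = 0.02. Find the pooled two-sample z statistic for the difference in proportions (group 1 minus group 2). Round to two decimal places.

z = 2.93

p̂₁ = 218/272 ≈ 0.8015, p̂₂ = 240/344 ≈ 0.6977.
Pooled p̂ = (218+240)/(272+344) = 458/616 = 0.7435.
SE = √(0.190705 × 0.00658345) = 0.0354.
z = (0.8015 − 0.6977)/0.0354 = 0.1038/0.0354 = 2.93.
p-value = P(Z < 2.929) ≈ 0.9983. With α = 0.02, fail to reject H₀.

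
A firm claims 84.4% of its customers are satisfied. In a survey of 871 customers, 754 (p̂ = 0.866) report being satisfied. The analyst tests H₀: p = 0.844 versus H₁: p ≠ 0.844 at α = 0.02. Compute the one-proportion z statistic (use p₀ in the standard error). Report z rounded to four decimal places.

z = 1.7627

p̂ = 754/871 ≈ 0.865672.
Standard error under H₀: √(0.844×0.156/871) = 0.012295.
z = (0.865672 − 0.844)/0.012295 = 0.021672/0.012295 = 1.7627.
Two-sided p-value ≈ 2·Φ(−1.763) = 0.0780; since p > α = 0.02, fail to reject H₀.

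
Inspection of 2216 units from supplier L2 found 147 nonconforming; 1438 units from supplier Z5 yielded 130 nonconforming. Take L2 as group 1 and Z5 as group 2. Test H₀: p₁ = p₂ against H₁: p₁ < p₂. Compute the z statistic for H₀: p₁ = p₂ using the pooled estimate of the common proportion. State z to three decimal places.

p̂₁ = 147/2216 ≈ 0.06634, p̂₂ = 130/1438 ≈ 0.09040.
Pooled p̂ = (147+130)/(2216+1438) = 277/3654 = 0.07581.
SE = √(p̂(1−p̂)(1/n₁+1/n₂)) = √(0.07581·0.92419·0.00114667) = √(8.03366e-05) = 0.00896.
z = (0.06634 − 0.09040)/0.00896 = -0.02406/0.00896 = -2.685.

z = -2.685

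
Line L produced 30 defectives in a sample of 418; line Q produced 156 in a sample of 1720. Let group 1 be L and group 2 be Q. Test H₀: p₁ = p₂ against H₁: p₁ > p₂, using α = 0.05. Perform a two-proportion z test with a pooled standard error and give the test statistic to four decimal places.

p̂₁ = 30/418 = 0.0717703, p̂₂ = 156/1720 = 0.0906977.
Pooled p̂ = (30+156)/(418+1720) = 186/2138 = 0.0869972.
SE = √(p̂(1−p̂)(1/n₁+1/n₂)) = √(0.0869972·0.9130028·0.00297374) = √(0.0002362) = 0.0153688.
z = (0.0717703 − 0.0906977)/0.0153688 = -0.0189274/0.0153688 = -1.2315.
p-value = P(Z > -1.232) ≈ 0.8909, so at α = 0.05 we fail to reject H₀.

z = -1.2315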